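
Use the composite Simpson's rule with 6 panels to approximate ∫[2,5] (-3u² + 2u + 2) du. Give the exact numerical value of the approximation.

-90

h = (5 − 2)/6 = 0.5.
Nodes u₀,…,u₆ = 2, 2.5, 3, 3.5, 4, 4.5, 5.
f(u) = -3u² + 2u + 2: f₀=-6, f₁=-11.75, f₂=-19, f₃=-27.75, f₄=-38, f₅=-49.75, f₆=-63.
(h/3)·[f₀ + 4f₁ + 2f₂ + 4f₃ + 2f₄ + 4f₅ + f₆] = 0.166667·(-540) = -90.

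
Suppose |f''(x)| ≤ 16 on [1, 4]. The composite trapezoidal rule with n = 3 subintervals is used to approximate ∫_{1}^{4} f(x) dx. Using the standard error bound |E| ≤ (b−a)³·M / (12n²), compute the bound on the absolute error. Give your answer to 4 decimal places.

|E| ≤ (3)³·16 / (12·3²) = 432/108 = 4.0000.

4.0000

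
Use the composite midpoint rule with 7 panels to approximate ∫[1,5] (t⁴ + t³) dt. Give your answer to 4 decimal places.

773.0845

h = (5 − 1)/7 = 0.571429.
Midpoints m₁,…,m₇ = 1.285714, 1.857143, 2.428571, 3, 3.571429, 4.142857, 4.714286.
f(m₁)=4.857976, f(m₂)=18.300708, f(m₃)=49.109538, f(m₄)=108, f(m₅)=208.246564, f(m₆)=365.682632, f(m₇)=598.700541.
h·[f(m₁) + f(m₂) + f(m₃) + f(m₄) + f(m₅) + f(m₆) + f(m₇)] = 0.571429·(1352.897959) = 773.0845.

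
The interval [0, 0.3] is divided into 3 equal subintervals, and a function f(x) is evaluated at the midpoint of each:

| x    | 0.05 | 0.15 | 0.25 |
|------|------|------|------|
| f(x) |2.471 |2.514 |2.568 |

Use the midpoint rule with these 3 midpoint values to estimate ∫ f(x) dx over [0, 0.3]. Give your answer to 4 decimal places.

h = 0.1, n = 3.
h·[y(m₁) + y(m₂) + y(m₃)] = 0.1·(7.553) = 0.7553.

0.7553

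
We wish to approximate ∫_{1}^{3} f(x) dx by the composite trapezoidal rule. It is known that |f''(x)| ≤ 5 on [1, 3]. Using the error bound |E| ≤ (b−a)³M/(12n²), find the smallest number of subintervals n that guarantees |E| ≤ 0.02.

Need 40/(12n²) ≤ 0.02.
n² ≥ 40/(12·0.02) = 166.667 ⇒ n ≥ 12.9099, so the smallest n is 13.

13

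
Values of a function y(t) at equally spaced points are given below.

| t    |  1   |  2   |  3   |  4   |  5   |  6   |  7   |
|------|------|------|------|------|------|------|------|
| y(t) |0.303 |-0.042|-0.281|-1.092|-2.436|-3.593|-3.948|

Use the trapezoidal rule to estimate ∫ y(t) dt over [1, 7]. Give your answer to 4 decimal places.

h = 1, n = 6.
(h/2)·[y₀ + 2y₁ + 2y₂ + 2y₃ + 2y₄ + 2y₅ + y₆] = 0.5·(-18.533) = -9.2665.

-9.2665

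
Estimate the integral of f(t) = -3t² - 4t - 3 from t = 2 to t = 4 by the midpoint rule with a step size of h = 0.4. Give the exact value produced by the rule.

h = (4 − 2)/5 = 0.4.
Midpoints m₁,…,m₅ = 2.2, 2.6, 3, 3.4, 3.8.
f(m₁)=-26.32, f(m₂)=-33.68, f(m₃)=-42, f(m₄)=-51.28, f(m₅)=-61.52.
h·[f(m₁) + f(m₂) + f(m₃) + f(m₄) + f(m₅)] = 0.4·(-214.8) = -85.92.

-85.92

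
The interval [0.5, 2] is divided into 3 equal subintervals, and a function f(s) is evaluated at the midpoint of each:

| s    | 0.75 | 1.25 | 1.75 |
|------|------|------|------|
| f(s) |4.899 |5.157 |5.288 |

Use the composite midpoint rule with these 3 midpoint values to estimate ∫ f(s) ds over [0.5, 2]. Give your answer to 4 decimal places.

h = 0.5, n = 3.
h·[y(m₁) + y(m₂) + y(m₃)] = 0.5·(15.344) = 7.6720.

7.6720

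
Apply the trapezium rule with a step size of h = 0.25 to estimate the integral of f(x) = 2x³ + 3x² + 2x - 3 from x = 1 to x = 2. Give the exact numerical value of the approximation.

h = (2 − 1)/4 = 0.25.
Nodes x₀,…,x₄ = 1, 1.25, 1.5, 1.75, 2.
f(x) = 2x³ + 3x² + 2x - 3: f₀=4, f₁=8.09375, f₂=13.5, f₃=20.40625, f₄=29.
(h/2)·[f₀ + 2f₁ + 2f₂ + 2f₃ + f₄] = 0.125·(117) = 14.625.

14.625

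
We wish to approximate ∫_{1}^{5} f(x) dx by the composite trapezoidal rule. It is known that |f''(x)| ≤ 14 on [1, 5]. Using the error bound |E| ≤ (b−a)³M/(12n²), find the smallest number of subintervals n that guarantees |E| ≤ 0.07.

Need 896/(12n²) ≤ 0.07.
n² ≥ 896/(12·0.07) = 1066.67 ⇒ n ≥ 32.6599, so the smallest n is 33.

33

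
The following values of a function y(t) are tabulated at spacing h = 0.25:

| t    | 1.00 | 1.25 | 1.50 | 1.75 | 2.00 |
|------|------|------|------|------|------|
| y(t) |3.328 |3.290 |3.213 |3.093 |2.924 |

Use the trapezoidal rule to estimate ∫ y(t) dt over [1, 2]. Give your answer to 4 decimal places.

h = 0.25, n = 4.
(h/2)·[y₀ + 2y₁ + 2y₂ + 2y₃ + y₄] = 0.125·(25.444) = 3.1805.

3.1805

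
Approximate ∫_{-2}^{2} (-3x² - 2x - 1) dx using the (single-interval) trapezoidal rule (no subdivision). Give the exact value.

-52

T = (b−a)/2 · [f(-2) + f(2)] = 2·[(-9) + (-17)] = -52.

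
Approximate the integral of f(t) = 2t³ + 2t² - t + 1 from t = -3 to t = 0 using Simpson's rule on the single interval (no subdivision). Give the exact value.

-15

S = (b−a)/6 · [f(-3) + 4f(-1.5) + f(0)] = 0.5·[(-32) + 4·0.25 + 1] = -15.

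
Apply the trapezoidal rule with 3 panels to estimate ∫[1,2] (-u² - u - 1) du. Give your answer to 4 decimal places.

h = (2 − 1)/3 = 0.333333.
Nodes u₀,…,u₃ = 1, 1.333333, 1.666667, 2.
f(u) = -u² - u - 1: f₀=-3, f₁=-4.111111, f₂=-5.444444, f₃=-7.
(h/2)·[f₀ + 2f₁ + 2f₂ + f₃] = 0.166667·(-29.111111) = -4.8519.

-4.8519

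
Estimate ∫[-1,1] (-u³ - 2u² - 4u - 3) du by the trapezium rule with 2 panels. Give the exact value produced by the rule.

-8

h = (1 − (-1))/2 = 1.
Nodes u₀,…,u₂ = -1, 0, 1.
f(u) = -u³ - 2u² - 4u - 3: f₀=0, f₁=-3, f₂=-10.
(h/2)·[f₀ + 2f₁ + f₂] = 0.5·(-16) = -8.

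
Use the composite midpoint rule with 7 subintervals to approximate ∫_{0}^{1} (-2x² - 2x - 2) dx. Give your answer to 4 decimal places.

h = (1 − 0)/7 = 0.142857.
Midpoints m₁,…,m₇ = 0.071429, 0.214286, 0.357143, 0.5, 0.642857, 0.785714, 0.928571.
f(m₁)=-2.153061, f(m₂)=-2.520408, f(m₃)=-2.969388, f(m₄)=-3.5, f(m₅)=-4.112245, f(m₆)=-4.806122, f(m₇)=-5.581633.
h·[f(m₁) + f(m₂) + f(m₃) + f(m₄) + f(m₅) + f(m₆) + f(m₇)] = 0.142857·(-25.642857) = -3.6633.

-3.6633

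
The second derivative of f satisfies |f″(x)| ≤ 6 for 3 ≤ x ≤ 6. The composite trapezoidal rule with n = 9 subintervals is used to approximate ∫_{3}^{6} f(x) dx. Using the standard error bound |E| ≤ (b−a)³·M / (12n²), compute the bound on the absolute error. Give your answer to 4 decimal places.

0.1667

|E| ≤ (3)³·6 / (12·9²) = 162/972 = 0.1667.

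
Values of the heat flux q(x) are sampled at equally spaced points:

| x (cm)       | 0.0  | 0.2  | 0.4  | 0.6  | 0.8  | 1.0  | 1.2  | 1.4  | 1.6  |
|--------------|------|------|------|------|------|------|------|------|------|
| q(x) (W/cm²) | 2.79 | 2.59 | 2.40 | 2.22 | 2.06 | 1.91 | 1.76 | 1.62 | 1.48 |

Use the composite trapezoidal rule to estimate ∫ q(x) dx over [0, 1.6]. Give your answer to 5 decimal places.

3.33900

h = 0.2, n = 8.
(h/2)·[y₀ + 2y₁ + 2y₂ + 2y₃ + 2y₄ + 2y₅ + 2y₆ + 2y₇ + y₈] = 0.1·(33.39) = 3.33900.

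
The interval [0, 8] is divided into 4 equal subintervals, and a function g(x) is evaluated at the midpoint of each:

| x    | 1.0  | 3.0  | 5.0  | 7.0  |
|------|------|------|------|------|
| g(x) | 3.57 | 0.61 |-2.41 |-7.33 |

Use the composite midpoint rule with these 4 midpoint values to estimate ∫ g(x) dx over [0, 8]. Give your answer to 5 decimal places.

-11.12000

h = 2, n = 4.
h·[y(m₁) + y(m₂) + y(m₃) + y(m₄)] = 2·(-5.56) = -11.12000.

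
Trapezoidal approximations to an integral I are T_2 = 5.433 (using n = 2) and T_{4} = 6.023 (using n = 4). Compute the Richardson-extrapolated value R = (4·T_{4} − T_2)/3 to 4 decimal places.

R = (4·T_{4} − T_2) / 3 = (4·6.023 − 5.433)/3 = (18.659)/3 = 6.2197.

6.2197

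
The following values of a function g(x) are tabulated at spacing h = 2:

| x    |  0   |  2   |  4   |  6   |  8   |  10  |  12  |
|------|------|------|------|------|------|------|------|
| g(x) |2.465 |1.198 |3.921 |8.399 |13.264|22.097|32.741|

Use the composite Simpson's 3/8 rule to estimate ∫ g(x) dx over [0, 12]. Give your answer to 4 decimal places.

130.0830

h = 2, n = 6.
(3h/8)·[y₀ + 3y₁ + 3y₂ + 2y₃ + 3y₄ + 3y₅ + y₆] = 0.75·(173.444) = 130.0830.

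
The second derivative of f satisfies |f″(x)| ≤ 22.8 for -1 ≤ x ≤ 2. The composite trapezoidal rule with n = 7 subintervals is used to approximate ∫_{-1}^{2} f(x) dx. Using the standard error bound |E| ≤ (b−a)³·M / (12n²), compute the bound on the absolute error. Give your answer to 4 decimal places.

1.0469

|E| ≤ (3)³·22.8 / (12·7²) = 615.6/588 = 1.0469.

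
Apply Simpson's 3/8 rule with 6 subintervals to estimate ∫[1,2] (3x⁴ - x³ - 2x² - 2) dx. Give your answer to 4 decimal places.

h = (2 − 1)/6 = 0.166667.
Nodes x₀,…,x₆ = 1, 1.166667, 1.333333, 1.5, 1.666667, 1.833333, 2.
f(x) = 3x⁴ - x³ - 2x² - 2: f₀=-2, f₁=-0.752315, f₂=1.555556, f₃=5.3125, f₄=10.962963, f₅=19.006944, f₆=30.
(3h/8)·[f₀ + 3f₁ + 3f₂ + 2f₃ + 3f₄ + 3f₅ + f₆] = 0.0625·(130.944444) = 8.1840.

8.1840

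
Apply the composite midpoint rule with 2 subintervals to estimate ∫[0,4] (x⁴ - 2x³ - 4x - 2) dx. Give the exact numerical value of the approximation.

12

h = (4 − 0)/2 = 2.
Midpoints m₁,…,m₂ = 1, 3.
f(m₁)=-7, f(m₂)=13.
h·[f(m₁) + f(m₂)] = 2·(6) = 12.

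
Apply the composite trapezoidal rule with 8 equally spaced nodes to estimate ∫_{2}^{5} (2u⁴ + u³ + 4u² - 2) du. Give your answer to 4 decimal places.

h = (5 − 2)/7 = 0.428571.
Nodes u₀,…,u₇ = 2, 2.428571, 2.857143, 3.285714, 3.714286, 4.142857, 4.571429, 5.
f(u) = 2u⁴ + u³ + 4u² - 2: f₀=54, f₁=105.487297, f₂=187.254477, f₃=309.759683, f₄=485.080383, f₅=726.913369, f₆=1050.574761, f₇=1473.
(h/2)·[f₀ + 2f₁ + 2f₂ + 2f₃ + 2f₄ + 2f₅ + 2f₆ + f₇] = 0.214286·(7257.139942) = 1555.1014.

1555.1014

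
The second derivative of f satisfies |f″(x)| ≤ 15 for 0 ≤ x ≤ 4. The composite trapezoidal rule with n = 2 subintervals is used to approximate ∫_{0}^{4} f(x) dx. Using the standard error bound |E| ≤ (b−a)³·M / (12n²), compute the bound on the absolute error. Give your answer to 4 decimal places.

20.0000

|E| ≤ (4)³·15 / (12·2²) = 960/48 = 20.0000.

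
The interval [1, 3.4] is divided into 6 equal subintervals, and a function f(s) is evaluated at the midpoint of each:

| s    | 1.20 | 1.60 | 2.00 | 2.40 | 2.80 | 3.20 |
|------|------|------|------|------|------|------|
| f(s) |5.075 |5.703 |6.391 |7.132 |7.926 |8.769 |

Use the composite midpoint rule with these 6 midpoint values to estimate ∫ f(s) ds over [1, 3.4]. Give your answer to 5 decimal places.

16.39840

h = 0.4, n = 6.
h·[y(m₁) + y(m₂) + y(m₃) + y(m₄) + y(m₅) + y(m₆)] = 0.4·(40.996) = 16.39840.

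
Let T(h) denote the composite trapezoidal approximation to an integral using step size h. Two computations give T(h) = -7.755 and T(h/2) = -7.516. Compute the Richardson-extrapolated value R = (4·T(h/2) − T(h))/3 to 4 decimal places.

R = (4·T(h/2) − T(h)) / 3 = (4·(-7.516) − (-7.755))/3 = (-22.309)/3 = -7.4363.

-7.4363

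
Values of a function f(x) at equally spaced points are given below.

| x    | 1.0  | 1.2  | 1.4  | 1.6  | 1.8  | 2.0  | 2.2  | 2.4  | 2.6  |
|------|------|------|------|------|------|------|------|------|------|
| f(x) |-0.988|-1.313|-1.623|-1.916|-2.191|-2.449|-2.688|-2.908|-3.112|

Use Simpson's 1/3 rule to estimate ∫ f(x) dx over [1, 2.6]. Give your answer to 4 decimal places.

h = 0.2, n = 8.
(h/3)·[y₀ + 4y₁ + 2y₂ + 4y₃ + 2y₄ + 4y₅ + 2y₆ + 4y₇ + y₈] = 0.066667·(-51.448) = -3.4299.

-3.4299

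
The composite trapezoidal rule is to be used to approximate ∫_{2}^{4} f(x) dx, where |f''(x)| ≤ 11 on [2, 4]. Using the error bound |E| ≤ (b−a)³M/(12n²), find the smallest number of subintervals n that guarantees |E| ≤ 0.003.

Need 88/(12n²) ≤ 0.003.
n² ≥ 88/(12·0.003) = 2444.44 ⇒ n ≥ 49.4413, so the smallest n is 50.

50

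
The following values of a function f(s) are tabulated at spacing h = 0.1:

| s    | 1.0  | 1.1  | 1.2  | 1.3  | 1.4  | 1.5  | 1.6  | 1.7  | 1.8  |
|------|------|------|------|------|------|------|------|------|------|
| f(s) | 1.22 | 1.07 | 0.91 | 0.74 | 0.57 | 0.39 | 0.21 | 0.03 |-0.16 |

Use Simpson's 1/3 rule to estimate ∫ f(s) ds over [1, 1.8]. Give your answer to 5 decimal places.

h = 0.1, n = 8.
(h/3)·[y₀ + 4y₁ + 2y₂ + 4y₃ + 2y₄ + 4y₅ + 2y₆ + 4y₇ + y₈] = 0.033333·(13.36) = 0.44533.

0.44533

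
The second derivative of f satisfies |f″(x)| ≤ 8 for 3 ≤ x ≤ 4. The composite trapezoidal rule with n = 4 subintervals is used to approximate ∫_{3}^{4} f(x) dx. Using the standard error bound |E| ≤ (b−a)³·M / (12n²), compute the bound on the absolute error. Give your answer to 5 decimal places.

|E| ≤ (1)³·8 / (12·4²) = 8/192 = 0.04167.

0.04167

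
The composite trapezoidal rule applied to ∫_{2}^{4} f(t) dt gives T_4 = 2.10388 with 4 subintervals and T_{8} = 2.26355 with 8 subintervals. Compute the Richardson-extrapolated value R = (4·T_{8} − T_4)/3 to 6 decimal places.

R = (4·T_{8} − T_4) / 3 = (4·2.26355 − 2.10388)/3 = (6.95032)/3 = 2.316773.

2.316773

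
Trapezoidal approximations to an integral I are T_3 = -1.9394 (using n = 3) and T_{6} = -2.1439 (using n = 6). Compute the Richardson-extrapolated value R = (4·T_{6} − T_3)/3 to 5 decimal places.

-2.21207

R = (4·T_{6} − T_3) / 3 = (4·(-2.1439) − (-1.9394))/3 = (-6.6362)/3 = -2.21207.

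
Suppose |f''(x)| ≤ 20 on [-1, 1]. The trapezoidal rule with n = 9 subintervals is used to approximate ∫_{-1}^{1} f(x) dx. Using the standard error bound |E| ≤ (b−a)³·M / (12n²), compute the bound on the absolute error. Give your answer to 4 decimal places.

|E| ≤ (2)³·20 / (12·9²) = 160/972 = 0.1646.

0.1646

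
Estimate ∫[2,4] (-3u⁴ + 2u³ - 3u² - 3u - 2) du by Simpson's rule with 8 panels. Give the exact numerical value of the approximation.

h = (4 − 2)/8 = 0.25.
Nodes u₀,…,u₈ = 2, 2.25, 2.5, 2.75, 3, 3.25, 3.5, 3.75, 4.
f(u) = -3u⁴ + 2u³ - 3u² - 3u - 2: f₀=-52, f₁=-78.04296875, f₂=-114.1875, f₃=-162.91796875, f₄=-227, f₅=-309.48046875, f₆=-413.6875, f₇=-543.23046875, f₈=-702.
(h/3)·[f₀ + 4f₁ + 2f₂ + 4f₃ + 2f₄ + 4f₅ + 2f₆ + 4f₇ + f₈] = 0.083333·(-6638.4375) = -553.203125.

-553.203125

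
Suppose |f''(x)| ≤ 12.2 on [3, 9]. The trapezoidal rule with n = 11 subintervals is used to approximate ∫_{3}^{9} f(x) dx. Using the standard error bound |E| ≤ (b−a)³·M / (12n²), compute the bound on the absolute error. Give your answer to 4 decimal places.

1.8149

|E| ≤ (6)³·12.2 / (12·11²) = 2635.2/1452 = 1.8149.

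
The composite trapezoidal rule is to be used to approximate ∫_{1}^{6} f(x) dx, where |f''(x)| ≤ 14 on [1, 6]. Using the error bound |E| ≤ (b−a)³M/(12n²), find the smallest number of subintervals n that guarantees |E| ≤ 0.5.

Need 1750/(12n²) ≤ 0.5.
n² ≥ 1750/(12·0.5) = 291.667 ⇒ n ≥ 17.0783, so the smallest n is 18.

18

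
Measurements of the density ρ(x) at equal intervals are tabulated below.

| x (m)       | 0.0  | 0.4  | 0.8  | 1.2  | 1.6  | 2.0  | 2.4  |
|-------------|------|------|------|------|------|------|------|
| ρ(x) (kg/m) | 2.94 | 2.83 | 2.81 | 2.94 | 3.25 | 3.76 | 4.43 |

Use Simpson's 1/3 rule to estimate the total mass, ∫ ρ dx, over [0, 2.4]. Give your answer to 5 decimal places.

h = 0.4, n = 6.
(h/3)·[y₀ + 4y₁ + 2y₂ + 4y₃ + 2y₄ + 4y₅ + y₆] = 0.133333·(57.61) = 7.68133.

7.68133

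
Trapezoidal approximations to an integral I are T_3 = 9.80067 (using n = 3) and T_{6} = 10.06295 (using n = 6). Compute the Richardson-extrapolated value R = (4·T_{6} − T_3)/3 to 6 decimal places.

10.150377

R = (4·T_{6} − T_3) / 3 = (4·10.06295 − 9.80067)/3 = (30.45113)/3 = 10.150377.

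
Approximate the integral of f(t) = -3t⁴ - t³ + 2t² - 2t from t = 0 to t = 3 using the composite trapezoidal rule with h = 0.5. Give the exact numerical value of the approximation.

-164.09375

h = (3 − 0)/6 = 0.5.
Nodes t₀,…,t₆ = 0, 0.5, 1, 1.5, 2, 2.5, 3.
f(t) = -3t⁴ - t³ + 2t² - 2t: f₀=0, f₁=-0.8125, f₂=-4, f₃=-17.0625, f₄=-52, f₅=-125.3125, f₆=-258.
(h/2)·[f₀ + 2f₁ + 2f₂ + 2f₃ + 2f₄ + 2f₅ + f₆] = 0.25·(-656.375) = -164.09375.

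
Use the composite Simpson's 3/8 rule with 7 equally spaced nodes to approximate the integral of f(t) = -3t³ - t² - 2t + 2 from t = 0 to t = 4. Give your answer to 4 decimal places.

-221.3333

h = (4 − 0)/6 = 0.666667.
Nodes t₀,…,t₆ = 0, 0.666667, 1.333333, 2, 2.666667, 3.333333, 4.
f(t) = -3t³ - t² - 2t + 2: f₀=2, f₁=-0.666667, f₂=-9.555556, f₃=-30, f₄=-67.333333, f₅=-126.888889, f₆=-214.
(3h/8)·[f₀ + 3f₁ + 3f₂ + 2f₃ + 3f₄ + 3f₅ + f₆] = 0.25·(-885.333333) = -221.3333.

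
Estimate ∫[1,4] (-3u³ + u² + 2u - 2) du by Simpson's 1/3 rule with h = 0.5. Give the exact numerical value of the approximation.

-161.25

h = (4 − 1)/6 = 0.5.
Nodes u₀,…,u₆ = 1, 1.5, 2, 2.5, 3, 3.5, 4.
f(u) = -3u³ + u² + 2u - 2: f₀=-2, f₁=-6.875, f₂=-18, f₃=-37.625, f₄=-68, f₅=-111.375, f₆=-170.
(h/3)·[f₀ + 4f₁ + 2f₂ + 4f₃ + 2f₄ + 4f₅ + f₆] = 0.166667·(-967.5) = -161.25.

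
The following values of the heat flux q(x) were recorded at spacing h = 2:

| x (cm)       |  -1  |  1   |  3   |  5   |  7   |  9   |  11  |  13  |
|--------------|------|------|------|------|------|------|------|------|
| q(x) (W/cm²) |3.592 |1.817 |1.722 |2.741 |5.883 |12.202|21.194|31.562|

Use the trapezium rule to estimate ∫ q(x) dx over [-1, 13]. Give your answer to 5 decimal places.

h = 2, n = 7.
(h/2)·[y₀ + 2y₁ + 2y₂ + 2y₃ + 2y₄ + 2y₅ + 2y₆ + y₇] = 1·(126.272) = 126.27200.

126.27200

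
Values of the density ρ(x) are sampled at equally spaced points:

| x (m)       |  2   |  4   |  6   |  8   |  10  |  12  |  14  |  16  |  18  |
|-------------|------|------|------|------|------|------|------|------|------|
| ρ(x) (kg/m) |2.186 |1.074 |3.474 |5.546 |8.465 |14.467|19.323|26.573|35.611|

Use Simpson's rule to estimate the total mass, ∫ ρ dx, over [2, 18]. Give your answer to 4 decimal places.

h = 2, n = 8.
(h/3)·[y₀ + 4y₁ + 2y₂ + 4y₃ + 2y₄ + 4y₅ + 2y₆ + 4y₇ + y₈] = 0.666667·(290.961) = 193.9740.

193.9740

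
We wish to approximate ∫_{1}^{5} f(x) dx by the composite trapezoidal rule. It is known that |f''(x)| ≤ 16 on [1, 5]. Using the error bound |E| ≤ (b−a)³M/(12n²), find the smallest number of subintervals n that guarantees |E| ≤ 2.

Need 1024/(12n²) ≤ 2.
n² ≥ 1024/(12·2) = 42.6667 ⇒ n ≥ 6.5320, so the smallest n is 7.

7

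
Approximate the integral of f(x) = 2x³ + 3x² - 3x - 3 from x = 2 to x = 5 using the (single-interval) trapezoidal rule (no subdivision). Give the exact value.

489

T = (b−a)/2 · [f(2) + f(5)] = 1.5·[19 + 307] = 489.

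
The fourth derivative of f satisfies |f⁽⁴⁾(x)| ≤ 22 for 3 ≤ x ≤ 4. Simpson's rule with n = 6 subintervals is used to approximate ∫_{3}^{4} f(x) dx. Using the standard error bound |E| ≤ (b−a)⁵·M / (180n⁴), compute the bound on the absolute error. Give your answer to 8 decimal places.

0.00009431

|E| ≤ (1)⁵·22 / (180·6⁴) = 22/233280 = 0.00009431.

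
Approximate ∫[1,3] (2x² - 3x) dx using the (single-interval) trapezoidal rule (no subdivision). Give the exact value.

8

T = (b−a)/2 · [f(1) + f(3)] = 1·[(-1) + 9] = 8.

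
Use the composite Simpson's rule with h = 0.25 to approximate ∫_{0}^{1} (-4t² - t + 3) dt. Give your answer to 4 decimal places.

1.1667

h = (1 − 0)/4 = 0.25.
Nodes t₀,…,t₄ = 0, 0.25, 0.5, 0.75, 1.
f(t) = -4t² - t + 3: f₀=3, f₁=2.5, f₂=1.5, f₃=0, f₄=-2.
(h/3)·[f₀ + 4f₁ + 2f₂ + 4f₃ + f₄] = 0.083333·(14) = 1.1667.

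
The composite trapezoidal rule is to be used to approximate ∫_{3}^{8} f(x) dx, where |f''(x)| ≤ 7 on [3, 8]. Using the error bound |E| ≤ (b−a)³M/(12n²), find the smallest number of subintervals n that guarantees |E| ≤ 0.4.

14

Need 875/(12n²) ≤ 0.4.
n² ≥ 875/(12·0.4) = 182.292 ⇒ n ≥ 13.5015, so the smallest n is 14.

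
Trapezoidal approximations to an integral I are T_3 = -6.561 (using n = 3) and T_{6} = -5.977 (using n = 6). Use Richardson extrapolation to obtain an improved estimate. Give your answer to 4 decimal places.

-5.7823

R = (4·T_{6} − T_3) / 3 = (4·(-5.977) − (-6.561))/3 = (-17.347)/3 = -5.7823.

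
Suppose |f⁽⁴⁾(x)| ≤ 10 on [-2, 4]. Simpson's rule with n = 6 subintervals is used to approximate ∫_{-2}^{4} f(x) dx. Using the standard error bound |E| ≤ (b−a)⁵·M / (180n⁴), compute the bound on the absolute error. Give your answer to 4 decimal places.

0.3333

|E| ≤ (6)⁵·10 / (180·6⁴) = 77760/233280 = 0.3333.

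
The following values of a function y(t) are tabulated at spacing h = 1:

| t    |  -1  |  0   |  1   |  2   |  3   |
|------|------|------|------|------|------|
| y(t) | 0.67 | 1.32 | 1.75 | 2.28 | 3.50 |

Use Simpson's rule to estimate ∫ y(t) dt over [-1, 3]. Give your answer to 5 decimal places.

h = 1, n = 4.
(h/3)·[y₀ + 4y₁ + 2y₂ + 4y₃ + y₄] = 0.333333·(22.07) = 7.35667.

7.35667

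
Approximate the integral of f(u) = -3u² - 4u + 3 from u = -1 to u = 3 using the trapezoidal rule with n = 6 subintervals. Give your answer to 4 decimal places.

h = (3 − (-1))/6 = 0.666667.
Nodes u₀,…,u₆ = -1, -0.333333, 0.333333, 1, 1.666667, 2.333333, 3.
f(u) = -3u² - 4u + 3: f₀=4, f₁=4, f₂=1.333333, f₃=-4, f₄=-12, f₅=-22.666667, f₆=-36.
(h/2)·[f₀ + 2f₁ + 2f₂ + 2f₃ + 2f₄ + 2f₅ + f₆] = 0.333333·(-98.666667) = -32.8889.

-32.8889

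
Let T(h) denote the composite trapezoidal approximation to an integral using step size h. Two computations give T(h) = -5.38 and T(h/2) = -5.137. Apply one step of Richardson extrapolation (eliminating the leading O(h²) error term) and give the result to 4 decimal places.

R = (4·T(h/2) − T(h)) / 3 = (4·(-5.137) − (-5.38))/3 = (-15.168)/3 = -5.0560.

-5.0560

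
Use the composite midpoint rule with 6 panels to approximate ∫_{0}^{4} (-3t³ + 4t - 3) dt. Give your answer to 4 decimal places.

-169.3333

h = (4 − 0)/6 = 0.666667.
Midpoints m₁,…,m₆ = 0.333333, 1, 1.666667, 2.333333, 3, 3.666667.
f(m₁)=-1.777778, f(m₂)=-2, f(m₃)=-10.222222, f(m₄)=-31.777778, f(m₅)=-72, f(m₆)=-136.222222.
h·[f(m₁) + f(m₂) + f(m₃) + f(m₄) + f(m₅) + f(m₆)] = 0.666667·(-254) = -169.3333.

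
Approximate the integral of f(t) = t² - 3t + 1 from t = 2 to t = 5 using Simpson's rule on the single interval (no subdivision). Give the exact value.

10.5

S = (b−a)/6 · [f(2) + 4f(3.5) + f(5)] = 0.5·[(-1) + 4·2.75 + 11] = 10.5.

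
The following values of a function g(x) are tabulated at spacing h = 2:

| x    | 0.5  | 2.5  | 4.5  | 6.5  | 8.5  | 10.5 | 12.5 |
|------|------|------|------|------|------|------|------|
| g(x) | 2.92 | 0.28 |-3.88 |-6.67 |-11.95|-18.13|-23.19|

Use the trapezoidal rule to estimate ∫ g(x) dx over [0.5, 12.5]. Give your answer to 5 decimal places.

h = 2, n = 6.
(h/2)·[y₀ + 2y₁ + 2y₂ + 2y₃ + 2y₄ + 2y₅ + y₆] = 1·(-100.97) = -100.97000.

-100.97000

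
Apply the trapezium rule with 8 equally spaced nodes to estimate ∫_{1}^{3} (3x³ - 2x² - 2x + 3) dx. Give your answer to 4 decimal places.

h = (3 − 1)/7 = 0.285714.
Nodes x₀,…,x₇ = 1, 1.285714, 1.571429, 1.857143, 2.142857, 2.428571, 2.714286, 3.
f(x) = 3x³ - 2x² - 2x + 3: f₀=2, f₁=3.498542, f₂=6.559767, f₃=11.603499, f₄=19.049563, f₅=29.317784, f₆=42.827988, f₇=60.
(h/2)·[f₀ + 2f₁ + 2f₂ + 2f₃ + 2f₄ + 2f₅ + 2f₆ + f₇] = 0.142857·(287.714286) = 41.1020.

41.1020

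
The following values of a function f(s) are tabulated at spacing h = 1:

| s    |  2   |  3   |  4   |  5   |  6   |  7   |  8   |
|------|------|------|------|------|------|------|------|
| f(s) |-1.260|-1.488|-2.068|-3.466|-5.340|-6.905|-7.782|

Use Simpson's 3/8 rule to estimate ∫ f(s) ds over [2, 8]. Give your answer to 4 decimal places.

h = 1, n = 6.
(3h/8)·[y₀ + 3y₁ + 3y₂ + 2y₃ + 3y₄ + 3y₅ + y₆] = 0.375·(-63.377) = -23.7664.

-23.7664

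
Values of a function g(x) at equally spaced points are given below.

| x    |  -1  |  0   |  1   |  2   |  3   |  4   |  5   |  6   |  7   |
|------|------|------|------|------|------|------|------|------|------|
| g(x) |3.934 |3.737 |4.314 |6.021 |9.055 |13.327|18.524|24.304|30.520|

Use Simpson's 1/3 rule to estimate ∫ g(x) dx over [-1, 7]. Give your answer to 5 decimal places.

95.93200

h = 1, n = 8.
(h/3)·[y₀ + 4y₁ + 2y₂ + 4y₃ + 2y₄ + 4y₅ + 2y₆ + 4y₇ + y₈] = 0.333333·(287.796) = 95.93200.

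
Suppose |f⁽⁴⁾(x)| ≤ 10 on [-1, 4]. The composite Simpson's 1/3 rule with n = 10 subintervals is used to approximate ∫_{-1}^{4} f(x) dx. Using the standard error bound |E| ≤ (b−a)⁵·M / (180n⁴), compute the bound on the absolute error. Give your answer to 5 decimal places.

|E| ≤ (5)⁵·10 / (180·10⁴) = 31250/1800000 = 0.01736.

0.01736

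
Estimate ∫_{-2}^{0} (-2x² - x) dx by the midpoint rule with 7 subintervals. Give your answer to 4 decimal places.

-3.3061

h = (0 − (-2))/7 = 0.285714.
Midpoints m₁,…,m₇ = -1.857143, -1.571429, -1.285714, -1, -0.714286, -0.428571, -0.142857.
f(m₁)=-5.040816, f(m₂)=-3.367347, f(m₃)=-2.020408, f(m₄)=-1, f(m₅)=-0.306122, f(m₆)=0.061224, f(m₇)=0.102041.
h·[f(m₁) + f(m₂) + f(m₃) + f(m₄) + f(m₅) + f(m₆) + f(m₇)] = 0.285714·(-11.571429) = -3.3061.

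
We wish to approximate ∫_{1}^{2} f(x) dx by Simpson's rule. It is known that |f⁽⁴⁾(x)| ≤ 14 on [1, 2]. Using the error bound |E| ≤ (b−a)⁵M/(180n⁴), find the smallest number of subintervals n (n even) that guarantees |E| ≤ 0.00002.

Need 14/(180n⁴) ≤ 0.00002.
n⁴ ≥ 14/(180·0.00002) = 3888.89 ⇒ n ≥ 7.8969, so the smallest even n is 8. (n must be even for Simpson's rule.)

8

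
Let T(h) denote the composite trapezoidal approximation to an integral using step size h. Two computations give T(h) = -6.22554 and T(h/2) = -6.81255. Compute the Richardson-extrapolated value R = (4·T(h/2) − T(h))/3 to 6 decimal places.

-7.008220

R = (4·T(h/2) − T(h)) / 3 = (4·(-6.81255) − (-6.22554))/3 = (-21.02466)/3 = -7.008220.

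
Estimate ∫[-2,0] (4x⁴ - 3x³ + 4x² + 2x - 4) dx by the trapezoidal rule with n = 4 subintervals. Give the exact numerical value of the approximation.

40

h = (0 − (-2))/4 = 0.5.
Nodes x₀,…,x₄ = -2, -1.5, -1, -0.5, 0.
f(x) = 4x⁴ - 3x³ + 4x² + 2x - 4: f₀=96, f₁=32.375, f₂=5, f₃=-3.375, f₄=-4.
(h/2)·[f₀ + 2f₁ + 2f₂ + 2f₃ + f₄] = 0.25·(160) = 40.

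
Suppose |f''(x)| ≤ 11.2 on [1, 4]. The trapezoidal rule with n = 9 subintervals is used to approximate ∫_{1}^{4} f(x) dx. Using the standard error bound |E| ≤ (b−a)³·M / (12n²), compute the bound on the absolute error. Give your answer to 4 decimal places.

0.3111

|E| ≤ (3)³·11.2 / (12·9²) = 302.4/972 = 0.3111.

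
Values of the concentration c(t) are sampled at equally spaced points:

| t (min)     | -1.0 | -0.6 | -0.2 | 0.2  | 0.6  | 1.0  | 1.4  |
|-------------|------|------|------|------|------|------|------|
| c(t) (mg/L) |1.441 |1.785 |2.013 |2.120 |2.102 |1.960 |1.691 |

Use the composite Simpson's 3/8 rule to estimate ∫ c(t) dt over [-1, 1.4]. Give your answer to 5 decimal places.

h = 0.4, n = 6.
(3h/8)·[y₀ + 3y₁ + 3y₂ + 2y₃ + 3y₄ + 3y₅ + y₆] = 0.15·(30.952) = 4.64280.

4.64280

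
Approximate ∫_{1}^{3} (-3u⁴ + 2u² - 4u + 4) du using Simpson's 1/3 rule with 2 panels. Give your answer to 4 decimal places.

-136.6667

h = (3 − 1)/2 = 1.
Nodes u₀,…,u₂ = 1, 2, 3.
f(u) = -3u⁴ + 2u² - 4u + 4: f₀=-1, f₁=-44, f₂=-233.
(h/3)·[f₀ + 4f₁ + f₂] = 0.333333·(-410) = -136.6667.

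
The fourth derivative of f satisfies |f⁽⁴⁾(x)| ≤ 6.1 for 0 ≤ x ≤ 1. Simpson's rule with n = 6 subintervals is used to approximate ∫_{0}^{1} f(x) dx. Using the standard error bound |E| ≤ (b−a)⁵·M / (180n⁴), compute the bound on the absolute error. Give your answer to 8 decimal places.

|E| ≤ (1)⁵·6.1 / (180·6⁴) = 6.1/233280 = 0.00002615.

0.00002615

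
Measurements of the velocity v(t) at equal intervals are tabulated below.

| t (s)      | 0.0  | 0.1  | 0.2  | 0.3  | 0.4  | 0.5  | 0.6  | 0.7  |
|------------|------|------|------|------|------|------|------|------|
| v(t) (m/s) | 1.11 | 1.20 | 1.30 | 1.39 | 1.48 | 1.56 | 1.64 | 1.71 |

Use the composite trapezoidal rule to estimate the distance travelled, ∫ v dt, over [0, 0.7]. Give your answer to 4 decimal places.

h = 0.1, n = 7.
(h/2)·[y₀ + 2y₁ + 2y₂ + 2y₃ + 2y₄ + 2y₅ + 2y₆ + y₇] = 0.05·(19.96) = 0.9980.

0.9980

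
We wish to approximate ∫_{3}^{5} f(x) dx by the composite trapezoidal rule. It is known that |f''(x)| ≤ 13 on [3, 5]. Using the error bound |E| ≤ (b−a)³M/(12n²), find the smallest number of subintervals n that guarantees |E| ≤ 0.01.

30

Need 104/(12n²) ≤ 0.01.
n² ≥ 104/(12·0.01) = 866.667 ⇒ n ≥ 29.4392, so the smallest n is 30.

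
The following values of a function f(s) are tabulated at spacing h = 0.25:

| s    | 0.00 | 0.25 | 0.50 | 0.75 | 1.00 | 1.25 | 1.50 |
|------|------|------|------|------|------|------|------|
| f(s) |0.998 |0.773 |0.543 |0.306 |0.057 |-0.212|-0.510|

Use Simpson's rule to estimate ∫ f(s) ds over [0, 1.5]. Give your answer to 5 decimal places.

h = 0.25, n = 6.
(h/3)·[y₀ + 4y₁ + 2y₂ + 4y₃ + 2y₄ + 4y₅ + y₆] = 0.083333·(5.156) = 0.42967.

0.42967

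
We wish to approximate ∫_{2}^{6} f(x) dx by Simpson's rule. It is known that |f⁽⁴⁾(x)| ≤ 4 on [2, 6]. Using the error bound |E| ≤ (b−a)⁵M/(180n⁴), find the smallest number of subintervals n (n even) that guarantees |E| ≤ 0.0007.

Need 4096/(180n⁴) ≤ 0.0007.
n⁴ ≥ 4096/(180·0.0007) = 32507.9 ⇒ n ≥ 13.4276, so the smallest even n is 14. (n must be even for Simpson's rule.)

14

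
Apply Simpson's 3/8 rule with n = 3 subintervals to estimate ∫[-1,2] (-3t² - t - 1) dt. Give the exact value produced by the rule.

h = (2 − (-1))/3 = 1.
Nodes t₀,…,t₃ = -1, 0, 1, 2.
f(t) = -3t² - t - 1: f₀=-3, f₁=-1, f₂=-5, f₃=-15.
(3h/8)·[f₀ + 3f₁ + 3f₂ + f₃] = 0.375·(-36) = -13.5.

-13.5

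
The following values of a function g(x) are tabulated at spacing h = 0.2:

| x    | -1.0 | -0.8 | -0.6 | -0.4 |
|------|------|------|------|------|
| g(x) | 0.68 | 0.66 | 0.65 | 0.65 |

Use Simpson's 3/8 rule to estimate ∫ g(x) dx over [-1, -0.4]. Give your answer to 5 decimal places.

h = 0.2, n = 3.
(3h/8)·[y₀ + 3y₁ + 3y₂ + y₃] = 0.075·(5.26) = 0.39450.

0.39450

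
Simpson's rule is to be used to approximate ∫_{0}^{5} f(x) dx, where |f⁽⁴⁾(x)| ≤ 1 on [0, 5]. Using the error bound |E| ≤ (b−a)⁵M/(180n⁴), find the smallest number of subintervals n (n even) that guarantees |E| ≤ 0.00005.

26

Need 3125/(180n⁴) ≤ 0.00005.
n⁴ ≥ 3125/(180·0.00005) = 347222 ⇒ n ≥ 24.2746, so the smallest even n is 26. (n must be even for Simpson's rule.)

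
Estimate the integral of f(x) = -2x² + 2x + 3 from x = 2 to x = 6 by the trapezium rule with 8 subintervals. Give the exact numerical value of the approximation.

-95

h = (6 − 2)/8 = 0.5.
Nodes x₀,…,x₈ = 2, 2.5, 3, 3.5, 4, 4.5, 5, 5.5, 6.
f(x) = -2x² + 2x + 3: f₀=-1, f₁=-4.5, f₂=-9, f₃=-14.5, f₄=-21, f₅=-28.5, f₆=-37, f₇=-46.5, f₈=-57.
(h/2)·[f₀ + 2f₁ + 2f₂ + 2f₃ + 2f₄ + 2f₅ + 2f₆ + 2f₇ + f₈] = 0.25·(-380) = -95.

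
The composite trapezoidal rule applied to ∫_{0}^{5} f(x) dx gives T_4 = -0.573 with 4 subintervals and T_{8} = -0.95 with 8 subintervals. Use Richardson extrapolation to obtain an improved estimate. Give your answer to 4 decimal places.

R = (4·T_{8} − T_4) / 3 = (4·(-0.95) − (-0.573))/3 = (-3.227)/3 = -1.0757.

-1.0757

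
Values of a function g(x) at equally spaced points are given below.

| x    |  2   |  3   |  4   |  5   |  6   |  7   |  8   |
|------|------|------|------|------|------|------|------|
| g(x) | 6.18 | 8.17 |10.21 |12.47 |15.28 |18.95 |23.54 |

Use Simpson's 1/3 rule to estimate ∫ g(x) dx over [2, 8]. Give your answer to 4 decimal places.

79.6867

h = 1, n = 6.
(h/3)·[y₀ + 4y₁ + 2y₂ + 4y₃ + 2y₄ + 4y₅ + y₆] = 0.333333·(239.06) = 79.6867.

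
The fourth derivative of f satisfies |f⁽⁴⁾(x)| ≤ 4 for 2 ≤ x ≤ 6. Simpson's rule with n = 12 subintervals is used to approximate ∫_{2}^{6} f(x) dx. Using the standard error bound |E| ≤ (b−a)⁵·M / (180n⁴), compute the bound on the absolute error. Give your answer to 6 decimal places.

0.001097

|E| ≤ (4)⁵·4 / (180·12⁴) = 4096/3732480 = 0.001097.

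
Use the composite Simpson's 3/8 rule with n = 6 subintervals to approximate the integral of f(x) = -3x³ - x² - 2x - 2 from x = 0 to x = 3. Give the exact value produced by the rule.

h = (3 − 0)/6 = 0.5.
Nodes x₀,…,x₆ = 0, 0.5, 1, 1.5, 2, 2.5, 3.
f(x) = -3x³ - x² - 2x - 2: f₀=-2, f₁=-3.625, f₂=-8, f₃=-17.375, f₄=-34, f₅=-60.125, f₆=-98.
(3h/8)·[f₀ + 3f₁ + 3f₂ + 2f₃ + 3f₄ + 3f₅ + f₆] = 0.1875·(-452) = -84.75.

-84.75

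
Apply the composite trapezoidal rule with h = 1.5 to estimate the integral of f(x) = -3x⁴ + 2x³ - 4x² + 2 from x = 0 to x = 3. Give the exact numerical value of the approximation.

h = (3 − 0)/2 = 1.5.
Nodes x₀,…,x₂ = 0, 1.5, 3.
f(x) = -3x⁴ + 2x³ - 4x² + 2: f₀=2, f₁=-15.4375, f₂=-223.
(h/2)·[f₀ + 2f₁ + f₂] = 0.75·(-251.875) = -188.90625.

-188.90625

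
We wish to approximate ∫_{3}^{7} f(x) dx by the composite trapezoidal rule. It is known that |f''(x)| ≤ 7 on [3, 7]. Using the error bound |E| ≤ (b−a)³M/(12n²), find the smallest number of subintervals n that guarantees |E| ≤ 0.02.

44

Need 448/(12n²) ≤ 0.02.
n² ≥ 448/(12·0.02) = 1866.67 ⇒ n ≥ 43.2049, so the smallest n is 44.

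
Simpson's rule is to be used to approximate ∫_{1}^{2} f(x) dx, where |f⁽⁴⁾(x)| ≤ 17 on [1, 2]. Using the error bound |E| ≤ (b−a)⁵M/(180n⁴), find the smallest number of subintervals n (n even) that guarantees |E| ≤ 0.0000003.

24

Need 17/(180n⁴) ≤ 0.0000003.
n⁴ ≥ 17/(180·0.0000003) = 314815 ⇒ n ≥ 23.6872, so the smallest even n is 24. (n must be even for Simpson's rule.)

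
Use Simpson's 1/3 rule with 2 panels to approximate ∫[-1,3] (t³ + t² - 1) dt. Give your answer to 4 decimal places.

h = (3 − (-1))/2 = 2.
Nodes t₀,…,t₂ = -1, 1, 3.
f(t) = t³ + t² - 1: f₀=-1, f₁=1, f₂=35.
(h/3)·[f₀ + 4f₁ + f₂] = 0.666667·(38) = 25.3333.

25.3333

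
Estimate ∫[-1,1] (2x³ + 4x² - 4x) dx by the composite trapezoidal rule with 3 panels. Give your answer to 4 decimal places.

3.2593

h = (1 − (-1))/3 = 0.666667.
Nodes x₀,…,x₃ = -1, -0.333333, 0.333333, 1.
f(x) = 2x³ + 4x² - 4x: f₀=6, f₁=1.703704, f₂=-0.814815, f₃=2.
(h/2)·[f₀ + 2f₁ + 2f₂ + f₃] = 0.333333·(9.777778) = 3.2593.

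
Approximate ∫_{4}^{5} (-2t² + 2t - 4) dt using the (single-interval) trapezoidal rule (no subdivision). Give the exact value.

-36

T = (b−a)/2 · [f(4) + f(5)] = 0.5·[(-28) + (-44)] = -36.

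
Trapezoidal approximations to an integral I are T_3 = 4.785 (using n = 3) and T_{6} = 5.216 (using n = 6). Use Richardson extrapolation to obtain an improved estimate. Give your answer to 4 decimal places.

R = (4·T_{6} − T_3) / 3 = (4·5.216 − 4.785)/3 = (16.079)/3 = 5.3597.

5.3597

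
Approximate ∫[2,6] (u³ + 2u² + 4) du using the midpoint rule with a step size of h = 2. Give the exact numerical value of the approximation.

h = (6 − 2)/2 = 2.
Midpoints m₁,…,m₂ = 3, 5.
f(m₁)=49, f(m₂)=179.
h·[f(m₁) + f(m₂)] = 2·(228) = 456.

456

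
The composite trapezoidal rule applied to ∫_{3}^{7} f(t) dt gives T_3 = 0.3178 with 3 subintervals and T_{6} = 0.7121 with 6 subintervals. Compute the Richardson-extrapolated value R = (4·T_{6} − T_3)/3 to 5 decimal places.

R = (4·T_{6} − T_3) / 3 = (4·0.7121 − 0.3178)/3 = (2.5306)/3 = 0.84353.

0.84353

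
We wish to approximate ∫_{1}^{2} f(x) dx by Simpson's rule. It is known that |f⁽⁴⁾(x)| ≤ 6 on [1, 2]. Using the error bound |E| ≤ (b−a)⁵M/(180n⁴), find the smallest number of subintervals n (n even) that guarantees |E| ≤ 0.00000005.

30

Need 6/(180n⁴) ≤ 0.00000005.
n⁴ ≥ 6/(180·0.00000005) = 666667 ⇒ n ≥ 28.5744, so the smallest even n is 30. (n must be even for Simpson's rule.)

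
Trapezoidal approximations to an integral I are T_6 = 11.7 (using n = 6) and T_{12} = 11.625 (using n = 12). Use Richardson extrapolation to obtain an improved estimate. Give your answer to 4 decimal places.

R = (4·T_{12} − T_6) / 3 = (4·11.625 − 11.7)/3 = (34.800)/3 = 11.6000.

11.6000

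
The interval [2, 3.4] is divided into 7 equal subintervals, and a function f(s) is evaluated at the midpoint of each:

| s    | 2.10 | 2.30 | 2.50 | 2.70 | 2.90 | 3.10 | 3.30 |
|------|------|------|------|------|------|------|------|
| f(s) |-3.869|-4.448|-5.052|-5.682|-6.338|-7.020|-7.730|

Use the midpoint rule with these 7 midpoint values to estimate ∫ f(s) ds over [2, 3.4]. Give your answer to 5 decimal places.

-8.02780

h = 0.2, n = 7.
h·[y(m₁) + y(m₂) + y(m₃) + y(m₄) + y(m₅) + y(m₆) + y(m₇)] = 0.2·(-40.139) = -8.02780.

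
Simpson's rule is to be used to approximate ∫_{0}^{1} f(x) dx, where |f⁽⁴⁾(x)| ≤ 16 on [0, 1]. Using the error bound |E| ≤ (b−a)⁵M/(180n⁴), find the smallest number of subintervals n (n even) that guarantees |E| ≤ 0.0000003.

Need 16/(180n⁴) ≤ 0.0000003.
n⁴ ≥ 16/(180·0.0000003) = 296296 ⇒ n ≥ 23.3309, so the smallest even n is 24. (n must be even for Simpson's rule.)

24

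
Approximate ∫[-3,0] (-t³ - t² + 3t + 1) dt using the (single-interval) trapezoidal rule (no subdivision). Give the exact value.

16.5

T = (b−a)/2 · [f(-3) + f(0)] = 1.5·[10 + 1] = 16.5.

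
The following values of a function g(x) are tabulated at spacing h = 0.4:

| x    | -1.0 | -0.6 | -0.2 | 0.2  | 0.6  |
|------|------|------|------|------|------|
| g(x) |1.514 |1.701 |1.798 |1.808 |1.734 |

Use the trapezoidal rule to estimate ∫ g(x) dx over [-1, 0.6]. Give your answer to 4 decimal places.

2.7724

h = 0.4, n = 4.
(h/2)·[y₀ + 2y₁ + 2y₂ + 2y₃ + y₄] = 0.2·(13.862) = 2.7724.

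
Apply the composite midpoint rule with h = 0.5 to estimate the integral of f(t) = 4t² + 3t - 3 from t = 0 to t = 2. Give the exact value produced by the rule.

10.5

h = (2 − 0)/4 = 0.5.
Midpoints m₁,…,m₄ = 0.25, 0.75, 1.25, 1.75.
f(m₁)=-2, f(m₂)=1.5, f(m₃)=7, f(m₄)=14.5.
h·[f(m₁) + f(m₂) + f(m₃) + f(m₄)] = 0.5·(21) = 10.5.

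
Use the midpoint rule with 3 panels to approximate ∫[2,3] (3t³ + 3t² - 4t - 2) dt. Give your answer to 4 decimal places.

h = (3 − 2)/3 = 0.333333.
Midpoints m₁,…,m₃ = 2.166667, 2.5, 2.833333.
f(m₁)=33.930556, f(m₂)=53.625, f(m₃)=78.986111.
h·[f(m₁) + f(m₂) + f(m₃)] = 0.333333·(166.541667) = 55.5139.

55.5139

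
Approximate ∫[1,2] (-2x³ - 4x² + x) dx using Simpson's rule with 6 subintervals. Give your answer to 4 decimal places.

-15.3333

h = (2 − 1)/6 = 0.166667.
Nodes x₀,…,x₆ = 1, 1.166667, 1.333333, 1.5, 1.666667, 1.833333, 2.
f(x) = -2x³ - 4x² + x: f₀=-5, f₁=-7.453704, f₂=-10.518519, f₃=-14.25, f₄=-18.703704, f₅=-23.935185, f₆=-30.
(h/3)·[f₀ + 4f₁ + 2f₂ + 4f₃ + 2f₄ + 4f₅ + f₆] = 0.055556·(-276) = -15.3333.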